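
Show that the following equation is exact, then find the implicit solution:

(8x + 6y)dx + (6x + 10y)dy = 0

Verify exactness: ∂M/∂y = ∂N/∂x ✓
Find F(x,y) such that ∂F/∂x = M, ∂F/∂y = N
Solution: 4x² + 6xy + 5y² = C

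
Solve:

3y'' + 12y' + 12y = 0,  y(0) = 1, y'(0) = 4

General solution: y = (C₁ + C₂x)e^(-2x)
Repeated root r = -2
Applying ICs: C₁ = 1, C₂ = 6
Particular solution: y = (1 + 6x)e^(-2x)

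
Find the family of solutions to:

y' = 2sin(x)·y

Separating variables and integrating:
ln|y| = -2cos(x) + C

General solution: y = Ce^(-2cos(x))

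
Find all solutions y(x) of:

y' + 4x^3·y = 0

Using integrating factor method:

General solution: y = Ce^(-x^4)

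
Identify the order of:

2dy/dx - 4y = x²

The order is 1 (highest derivative is of order 1).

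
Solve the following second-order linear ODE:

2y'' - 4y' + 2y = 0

Characteristic equation: 2r² - 4r + 2 = 0
Divide by 2: r² - 2r + 1 = 0
Factored: (r - 1)² = 0
Repeated root: r = 1
General solution: y = (C₁ + C₂x)e^x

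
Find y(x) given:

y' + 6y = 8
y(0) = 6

General solution: y = 4/3 + Ce^(-6x)
Applying y(0) = 6: C = 6 - 4/3 = 14/3
Particular solution: y = 4/3 + (14/3)e^(-6x)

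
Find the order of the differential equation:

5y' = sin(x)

The order is 1 (highest derivative is of order 1).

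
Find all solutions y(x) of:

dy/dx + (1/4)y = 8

Using integrating factor method:

General solution: y = 32 + Ce^(-x/4)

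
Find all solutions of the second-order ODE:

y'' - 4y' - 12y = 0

Characteristic equation: r² - 4r - 12 = 0
Roots: r = 6, -2 (distinct real)
General solution: y = C₁e^(6x) + C₂e^(-2x)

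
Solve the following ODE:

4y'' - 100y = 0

Characteristic equation: 4r² - 100 = 0
Divide by 4: r² - 25 = 0
Roots: r = 5, -5 (distinct real)
General solution: y = C₁e^(5x) + C₂e^(-5x)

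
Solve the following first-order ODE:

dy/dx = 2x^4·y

Separating variables and integrating:
ln|y| = 2x^5/5 + C

General solution: y = Ce^(2x^5/5)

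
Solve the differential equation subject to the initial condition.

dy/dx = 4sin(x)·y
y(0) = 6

General solution: y = Ce^(-4cos(x))
Applying IC y(0) = 6:
Particular solution: y = 6e^(4(1-cos(x)))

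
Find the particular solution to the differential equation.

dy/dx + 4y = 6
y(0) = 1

General solution: y = 3/2 + Ce^(-4x)
Applying y(0) = 1: C = 1 - 3/2 = -1/2
Particular solution: y = 3/2 - (1/2)e^(-4x)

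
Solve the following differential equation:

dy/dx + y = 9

Using integrating factor method:

General solution: y = 9 + Ce^(-x)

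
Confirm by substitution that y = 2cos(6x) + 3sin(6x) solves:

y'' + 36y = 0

Verification:
y'' = -72cos(6x) - 108sin(6x)
y'' + 36y = 0 ✓

Yes, it is a solution.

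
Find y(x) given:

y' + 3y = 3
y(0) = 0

General solution: y = 1 + Ce^(-3x)
Applying y(0) = 0: C = 0 - 1 = -1
Particular solution: y = 1 - e^(-3x)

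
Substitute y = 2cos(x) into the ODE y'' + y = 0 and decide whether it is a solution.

Verification:
y'' = -2cos(x)
y'' + y = 0 ✓

Yes, it is a solution.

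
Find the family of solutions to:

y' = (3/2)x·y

Separating variables and integrating:
ln|y| = 3x^2/4 + C

General solution: y = Ce^(3x^2/4)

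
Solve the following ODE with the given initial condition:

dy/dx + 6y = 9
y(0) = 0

General solution: y = 3/2 + Ce^(-6x)
Applying y(0) = 0: C = 0 - 3/2 = -3/2
Particular solution: y = 3/2 - (3/2)e^(-6x)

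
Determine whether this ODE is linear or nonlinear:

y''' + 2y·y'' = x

Nonlinear (y·y'' term)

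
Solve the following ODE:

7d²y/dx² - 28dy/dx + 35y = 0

Characteristic equation: 7r² - 28r + 35 = 0
Divide by 7: r² - 4r + 5 = 0
Roots: r = 2 ± i (complex conjugates)
General solution: y = e^(2x)(C₁cos(x) + C₂sin(x))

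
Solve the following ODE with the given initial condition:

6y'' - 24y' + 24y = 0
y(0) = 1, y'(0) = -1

General solution: y = (C₁ + C₂x)e^(2x)
Repeated root r = 2
Applying ICs: C₁ = 1, C₂ = -3
Particular solution: y = (1 - 3x)e^(2x)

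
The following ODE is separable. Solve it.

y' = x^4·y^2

Separating variables and integrating:
-1/y = x^5/5 + C

General solution: y^-1 = (-1/5)x^5 + C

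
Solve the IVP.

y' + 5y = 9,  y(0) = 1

General solution: y = 9/5 + Ce^(-5x)
Applying y(0) = 1: C = 1 - 9/5 = -4/5
Particular solution: y = 9/5 - (4/5)e^(-5x)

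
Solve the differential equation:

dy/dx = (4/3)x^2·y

Separating variables and integrating:
ln|y| = 4x^3/9 + C

General solution: y = Ce^(4x^3/9)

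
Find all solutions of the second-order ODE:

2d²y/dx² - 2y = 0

Characteristic equation: 2r² - 2 = 0
Divide by 2: r² - 1 = 0
Roots: r = 1, -1 (distinct real)
General solution: y = C₁e^x + C₂e^(-x)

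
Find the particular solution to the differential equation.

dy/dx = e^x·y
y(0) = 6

General solution: y = Ce^(e^x)
Applying IC y(0) = 6:
Particular solution: y = 6e^(e^x - 1)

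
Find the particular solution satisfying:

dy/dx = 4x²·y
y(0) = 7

General solution: y = Ce^(4x³/3)
Applying IC y(0) = 7:
Particular solution: y = 7e^(4x³/3)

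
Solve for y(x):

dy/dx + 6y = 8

Using integrating factor method:

General solution: y = 4/3 + Ce^(-6x)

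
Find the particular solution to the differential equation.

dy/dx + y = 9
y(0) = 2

General solution: y = 9 + Ce^(-x)
Applying y(0) = 2: C = 2 - 9 = -7
Particular solution: y = 9 - 7e^(-x)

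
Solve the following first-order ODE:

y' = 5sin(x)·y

Separating variables and integrating:
ln|y| = -5cos(x) + C

General solution: y = Ce^(-5cos(x))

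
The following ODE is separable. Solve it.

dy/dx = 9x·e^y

Separating variables and integrating:
-e^(-y) = 9x²/2 + C

General solution: y = -ln(C - 9x²/2)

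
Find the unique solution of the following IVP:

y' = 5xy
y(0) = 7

General solution: y = Ce^(5x²/2)
Applying IC y(0) = 7:
Particular solution: y = 7e^(5x²/2)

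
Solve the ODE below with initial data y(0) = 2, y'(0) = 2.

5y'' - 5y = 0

General solution: y = C₁e^x + C₂e^(-x)
Applying ICs: C₁ = 2, C₂ = 0
Particular solution: y = 2e^x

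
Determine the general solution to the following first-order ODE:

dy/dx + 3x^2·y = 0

Using integrating factor method:

General solution: y = Ce^(-x^3)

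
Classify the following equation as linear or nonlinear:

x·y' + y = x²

Linear (y and its derivatives appear to the first power only, no products of y terms)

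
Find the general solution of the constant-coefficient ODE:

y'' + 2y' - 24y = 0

Characteristic equation: r² + 2r - 24 = 0
Roots: r = 4, -6 (distinct real)
General solution: y = C₁e^(4x) + C₂e^(-6x)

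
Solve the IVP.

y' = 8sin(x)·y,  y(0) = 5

General solution: y = Ce^(-8cos(x))
Applying IC y(0) = 5:
Particular solution: y = 5e^(8(1-cos(x)))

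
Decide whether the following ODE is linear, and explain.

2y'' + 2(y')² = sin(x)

Nonlinear ((y')² term)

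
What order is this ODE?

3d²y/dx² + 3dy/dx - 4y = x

The order is 2 (highest derivative is of order 2).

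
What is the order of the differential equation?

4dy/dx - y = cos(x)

The order is 1 (highest derivative is of order 1).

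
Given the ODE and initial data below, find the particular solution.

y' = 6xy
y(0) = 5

General solution: y = Ce^(3x²)
Applying IC y(0) = 5:
Particular solution: y = 5e^(3x²)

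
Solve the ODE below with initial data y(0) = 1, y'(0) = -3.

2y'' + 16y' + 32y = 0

General solution: y = (C₁ + C₂x)e^(-4x)
Repeated root r = -4
Applying ICs: C₁ = 1, C₂ = 1
Particular solution: y = (1 + x)e^(-4x)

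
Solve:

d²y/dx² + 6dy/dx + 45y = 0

Characteristic equation: r² + 6r + 45 = 0
Roots: r = -3 ± 6i (complex conjugates)
General solution: y = e^(-3x)(C₁cos(6x) + C₂sin(6x))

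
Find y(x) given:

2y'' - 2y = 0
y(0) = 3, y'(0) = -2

General solution: y = C₁e^x + C₂e^(-x)
Applying ICs: C₁ = 1/2, C₂ = 5/2
Particular solution: y = (1/2)e^x + (5/2)e^(-x)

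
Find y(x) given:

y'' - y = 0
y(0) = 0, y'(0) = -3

General solution: y = C₁e^x + C₂e^(-x)
Applying ICs: C₁ = -3/2, C₂ = 3/2
Particular solution: y = -(3/2)e^x + (3/2)e^(-x)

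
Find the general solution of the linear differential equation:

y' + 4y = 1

Using integrating factor method:

General solution: y = 1/4 + Ce^(-4x)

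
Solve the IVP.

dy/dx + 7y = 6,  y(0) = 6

General solution: y = 6/7 + Ce^(-7x)
Applying y(0) = 6: C = 6 - 6/7 = 36/7
Particular solution: y = 6/7 + (36/7)e^(-7x)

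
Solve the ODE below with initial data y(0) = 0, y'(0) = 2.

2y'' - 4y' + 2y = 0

General solution: y = (C₁ + C₂x)e^x
Repeated root r = 1
Applying ICs: C₁ = 0, C₂ = 2
Particular solution: y = 2xe^x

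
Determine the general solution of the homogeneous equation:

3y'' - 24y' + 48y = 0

Characteristic equation: 3r² - 24r + 48 = 0
Divide by 3: r² - 8r + 16 = 0
Factored: (r - 4)² = 0
Repeated root: r = 4
General solution: y = (C₁ + C₂x)e^(4x)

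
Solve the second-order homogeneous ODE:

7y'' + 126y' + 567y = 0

Characteristic equation: 7r² + 126r + 567 = 0
Divide by 7: r² + 18r + 81 = 0
Factored: (r + 9)² = 0
Repeated root: r = -9
General solution: y = (C₁ + C₂x)e^(-9x)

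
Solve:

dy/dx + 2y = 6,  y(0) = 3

General solution: y = 3 + Ce^(-2x)
Applying y(0) = 3: C = 3 - 3 = 0
Particular solution: y = 3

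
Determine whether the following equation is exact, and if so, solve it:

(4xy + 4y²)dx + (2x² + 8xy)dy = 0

Verify exactness: ∂M/∂y = ∂N/∂x ✓
Find F(x,y) such that ∂F/∂x = M, ∂F/∂y = N
Solution: 2x²y + 4xy² = C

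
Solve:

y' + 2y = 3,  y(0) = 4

General solution: y = 3/2 + Ce^(-2x)
Applying y(0) = 4: C = 4 - 3/2 = 5/2
Particular solution: y = 3/2 + (5/2)e^(-2x)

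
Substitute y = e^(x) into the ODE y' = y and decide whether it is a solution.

Verification:
y = e^(x)
y' = e^(x)
y = e^(x)
y' = y ✓

Yes, it is a solution.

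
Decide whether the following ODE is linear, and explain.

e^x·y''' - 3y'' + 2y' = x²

Linear (y and its derivatives appear to the first power only, no products of y terms)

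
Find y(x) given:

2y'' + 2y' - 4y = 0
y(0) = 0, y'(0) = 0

General solution: y = C₁e^x + C₂e^(-2x)
Applying ICs: C₁ = 0, C₂ = 0
Particular solution: y = 0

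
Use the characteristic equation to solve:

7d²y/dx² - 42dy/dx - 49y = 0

Characteristic equation: 7r² - 42r - 49 = 0
Divide by 7: r² - 6r - 7 = 0
Roots: r = 7, -1 (distinct real)
General solution: y = C₁e^(7x) + C₂e^(-x)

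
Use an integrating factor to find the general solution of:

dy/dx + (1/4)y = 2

Using integrating factor method:

General solution: y = 8 + Ce^(-x/4)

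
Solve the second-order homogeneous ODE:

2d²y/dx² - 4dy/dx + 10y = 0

Characteristic equation: 2r² - 4r + 10 = 0
Divide by 2: r² - 2r + 5 = 0
Roots: r = 1 ± 2i (complex conjugates)
General solution: y = e^x(C₁cos(2x) + C₂sin(2x))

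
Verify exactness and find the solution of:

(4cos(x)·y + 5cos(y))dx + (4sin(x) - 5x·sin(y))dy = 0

Verify exactness: ∂M/∂y = ∂N/∂x ✓
Find F(x,y) such that ∂F/∂x = M, ∂F/∂y = N
Solution: 4sin(x)·y + 5x·cos(y) = C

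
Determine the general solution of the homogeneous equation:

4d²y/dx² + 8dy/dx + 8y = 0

Characteristic equation: 4r² + 8r + 8 = 0
Divide by 4: r² + 2r + 2 = 0
Roots: r = -1 ± i (complex conjugates)
General solution: y = e^(-x)(C₁cos(x) + C₂sin(x))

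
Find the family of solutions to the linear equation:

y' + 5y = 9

Using integrating factor method:

General solution: y = 9/5 + Ce^(-5x)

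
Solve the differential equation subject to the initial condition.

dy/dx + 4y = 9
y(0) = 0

General solution: y = 9/4 + Ce^(-4x)
Applying y(0) = 0: C = 0 - 9/4 = -9/4
Particular solution: y = 9/4 - (9/4)e^(-4x)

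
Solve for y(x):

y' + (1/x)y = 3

Using integrating factor method:

General solution: y = (3/2)x + C/x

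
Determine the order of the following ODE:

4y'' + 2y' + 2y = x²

The order is 2 (highest derivative is of order 2).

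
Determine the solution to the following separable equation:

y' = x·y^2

Separating variables and integrating:
-1/y = x^2/2 + C

General solution: y^-1 = (-1/2)x^2 + C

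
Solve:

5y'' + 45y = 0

Characteristic equation: 5r² + 45 = 0
Divide by 5: r² + 9 = 0
Roots: r = ±3i (complex conjugates)
General solution: y = C₁cos(3x) + C₂sin(3x)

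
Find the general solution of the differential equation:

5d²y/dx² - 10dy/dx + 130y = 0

Characteristic equation: 5r² - 10r + 130 = 0
Divide by 5: r² - 2r + 26 = 0
Roots: r = 1 ± 5i (complex conjugates)
General solution: y = e^x(C₁cos(5x) + C₂sin(5x))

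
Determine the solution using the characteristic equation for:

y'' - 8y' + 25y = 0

Characteristic equation: r² - 8r + 25 = 0
Roots: r = 4 ± 3i (complex conjugates)
General solution: y = e^(4x)(C₁cos(3x) + C₂sin(3x))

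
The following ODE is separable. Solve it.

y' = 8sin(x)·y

Separating variables and integrating:
ln|y| = -8cos(x) + C

General solution: y = Ce^(-8cos(x))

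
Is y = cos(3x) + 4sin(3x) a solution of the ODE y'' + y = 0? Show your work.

Verification:
y'' = -9cos(3x) - 36sin(3x)
y'' + y ≠ 0 (frequency mismatch: got 9 instead of 1)

No, it is not a solution.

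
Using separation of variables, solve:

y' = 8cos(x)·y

Separating variables and integrating:
ln|y| = 8sin(x) + C

General solution: y = Ce^(8sin(x))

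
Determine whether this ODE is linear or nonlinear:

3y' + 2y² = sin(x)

Nonlinear (y² term)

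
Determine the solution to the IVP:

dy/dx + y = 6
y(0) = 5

General solution: y = 6 + Ce^(-x)
Applying y(0) = 5: C = 5 - 6 = -1
Particular solution: y = 6 - e^(-x)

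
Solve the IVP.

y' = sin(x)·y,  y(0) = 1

General solution: y = Ce^(-cos(x))
Applying IC y(0) = 1:
Particular solution: y = e^(1-cos(x))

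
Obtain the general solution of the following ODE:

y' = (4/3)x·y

Separating variables and integrating:
ln|y| = 2x^2/3 + C

General solution: y = Ce^(2x^2/3)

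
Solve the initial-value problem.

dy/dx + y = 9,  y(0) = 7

General solution: y = 9 + Ce^(-x)
Applying y(0) = 7: C = 7 - 9 = -2
Particular solution: y = 9 - 2e^(-x)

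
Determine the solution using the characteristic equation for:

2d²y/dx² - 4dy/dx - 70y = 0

Characteristic equation: 2r² - 4r - 70 = 0
Divide by 2: r² - 2r - 35 = 0
Roots: r = 7, -5 (distinct real)
General solution: y = C₁e^(7x) + C₂e^(-5x)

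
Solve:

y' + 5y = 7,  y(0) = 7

General solution: y = 7/5 + Ce^(-5x)
Applying y(0) = 7: C = 7 - 7/5 = 28/5
Particular solution: y = 7/5 + (28/5)e^(-5x)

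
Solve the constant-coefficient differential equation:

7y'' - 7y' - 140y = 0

Characteristic equation: 7r² - 7r - 140 = 0
Divide by 7: r² - r - 20 = 0
Roots: r = 5, -4 (distinct real)
General solution: y = C₁e^(5x) + C₂e^(-4x)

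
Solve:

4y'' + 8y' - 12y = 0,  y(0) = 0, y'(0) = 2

General solution: y = C₁e^x + C₂e^(-3x)
Applying ICs: C₁ = 1/2, C₂ = -1/2
Particular solution: y = (1/2)e^x - (1/2)e^(-3x)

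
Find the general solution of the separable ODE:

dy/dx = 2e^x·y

Separating variables and integrating:
ln|y| = 2e^x + C

General solution: y = Ce^(2e^x)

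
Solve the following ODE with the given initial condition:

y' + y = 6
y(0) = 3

General solution: y = 6 + Ce^(-x)
Applying y(0) = 3: C = 3 - 6 = -3
Particular solution: y = 6 - 3e^(-x)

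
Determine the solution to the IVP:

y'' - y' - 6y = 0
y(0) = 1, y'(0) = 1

General solution: y = C₁e^(3x) + C₂e^(-2x)
Applying ICs: C₁ = 3/5, C₂ = 2/5
Particular solution: y = (3/5)e^(3x) + (2/5)e^(-2x)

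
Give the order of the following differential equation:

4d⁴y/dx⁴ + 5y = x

The order is 4 (highest derivative is of order 4).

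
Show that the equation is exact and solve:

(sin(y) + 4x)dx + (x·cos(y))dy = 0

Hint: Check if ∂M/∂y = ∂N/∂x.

Verify exactness: ∂M/∂y = ∂N/∂x ✓
Find F(x,y) such that ∂F/∂x = M, ∂F/∂y = N
Solution: x·sin(y) + 2x² = C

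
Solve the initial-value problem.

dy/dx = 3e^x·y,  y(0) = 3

General solution: y = Ce^(3e^x)
Applying IC y(0) = 3:
Particular solution: y = 3e^(3(e^x - 1))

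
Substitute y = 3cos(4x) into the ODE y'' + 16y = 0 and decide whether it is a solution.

Verification:
y'' = -48cos(4x)
y'' + 16y = 0 ✓

Yes, it is a solution.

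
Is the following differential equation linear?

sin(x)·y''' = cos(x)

Yes. Linear (y and its derivatives appear to the first power only, no products of y terms)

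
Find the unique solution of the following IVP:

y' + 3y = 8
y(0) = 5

General solution: y = 8/3 + Ce^(-3x)
Applying y(0) = 5: C = 5 - 8/3 = 7/3
Particular solution: y = 8/3 + (7/3)e^(-3x)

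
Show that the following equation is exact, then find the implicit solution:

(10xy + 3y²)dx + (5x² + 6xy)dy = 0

Verify exactness: ∂M/∂y = ∂N/∂x ✓
Find F(x,y) such that ∂F/∂x = M, ∂F/∂y = N
Solution: 5x²y + 3xy² = C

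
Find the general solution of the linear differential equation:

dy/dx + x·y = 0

Using integrating factor method:

General solution: y = Ce^(-x^2/2)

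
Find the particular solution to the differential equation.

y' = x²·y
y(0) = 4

General solution: y = Ce^(x³/3)
Applying IC y(0) = 4:
Particular solution: y = 4e^(x³/3)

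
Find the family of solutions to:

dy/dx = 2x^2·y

Separating variables and integrating:
ln|y| = 2x^3/3 + C

General solution: y = Ce^(2x^3/3)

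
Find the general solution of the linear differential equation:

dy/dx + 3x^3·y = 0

Using integrating factor method:

General solution: y = Ce^(-3x^4/4)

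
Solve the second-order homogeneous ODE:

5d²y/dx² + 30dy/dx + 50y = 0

Characteristic equation: 5r² + 30r + 50 = 0
Divide by 5: r² + 6r + 10 = 0
Roots: r = -3 ± i (complex conjugates)
General solution: y = e^(-3x)(C₁cos(x) + C₂sin(x))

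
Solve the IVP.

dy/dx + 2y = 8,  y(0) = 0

General solution: y = 4 + Ce^(-2x)
Applying y(0) = 0: C = 0 - 4 = -4
Particular solution: y = 4 - 4e^(-2x)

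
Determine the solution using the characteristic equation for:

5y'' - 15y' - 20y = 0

Characteristic equation: 5r² - 15r - 20 = 0
Divide by 5: r² - 3r - 4 = 0
Roots: r = 4, -1 (distinct real)
General solution: y = C₁e^(4x) + C₂e^(-x)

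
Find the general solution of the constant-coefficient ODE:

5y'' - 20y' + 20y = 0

Characteristic equation: 5r² - 20r + 20 = 0
Divide by 5: r² - 4r + 4 = 0
Factored: (r - 2)² = 0
Repeated root: r = 2
General solution: y = (C₁ + C₂x)e^(2x)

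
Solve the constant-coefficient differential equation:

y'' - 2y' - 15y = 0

Characteristic equation: r² - 2r - 15 = 0
Roots: r = 5, -3 (distinct real)
General solution: y = C₁e^(5x) + C₂e^(-3x)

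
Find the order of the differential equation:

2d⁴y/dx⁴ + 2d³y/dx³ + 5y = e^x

The order is 4 (highest derivative is of order 4).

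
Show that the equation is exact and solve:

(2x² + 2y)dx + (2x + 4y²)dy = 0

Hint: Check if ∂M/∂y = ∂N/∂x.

Verify exactness: ∂M/∂y = ∂N/∂x ✓
Find F(x,y) such that ∂F/∂x = M, ∂F/∂y = N
Solution: 2x³/3 + 2xy + 4y³/3 = C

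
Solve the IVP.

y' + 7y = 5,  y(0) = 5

General solution: y = 5/7 + Ce^(-7x)
Applying y(0) = 5: C = 5 - 5/7 = 30/7
Particular solution: y = 5/7 + (30/7)e^(-7x)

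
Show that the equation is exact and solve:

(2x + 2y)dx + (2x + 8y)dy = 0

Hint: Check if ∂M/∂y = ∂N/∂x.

Verify exactness: ∂M/∂y = ∂N/∂x ✓
Find F(x,y) such that ∂F/∂x = M, ∂F/∂y = N
Solution: x² + 2xy + 4y² = C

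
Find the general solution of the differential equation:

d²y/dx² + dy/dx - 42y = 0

Characteristic equation: r² + r - 42 = 0
Roots: r = 6, -7 (distinct real)
General solution: y = C₁e^(6x) + C₂e^(-7x)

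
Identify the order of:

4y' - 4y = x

The order is 1 (highest derivative is of order 1).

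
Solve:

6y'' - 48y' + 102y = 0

Characteristic equation: 6r² - 48r + 102 = 0
Divide by 6: r² - 8r + 17 = 0
Roots: r = 4 ± i (complex conjugates)
General solution: y = e^(4x)(C₁cos(x) + C₂sin(x))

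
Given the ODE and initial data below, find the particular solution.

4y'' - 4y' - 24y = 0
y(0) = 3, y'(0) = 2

General solution: y = C₁e^(3x) + C₂e^(-2x)
Applying ICs: C₁ = 8/5, C₂ = 7/5
Particular solution: y = (8/5)e^(3x) + (7/5)e^(-2x)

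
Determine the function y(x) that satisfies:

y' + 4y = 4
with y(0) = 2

General solution: y = 1 + Ce^(-4x)
Applying y(0) = 2: C = 2 - 1 = 1
Particular solution: y = 1 + e^(-4x)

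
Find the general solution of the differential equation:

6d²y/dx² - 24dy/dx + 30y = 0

Characteristic equation: 6r² - 24r + 30 = 0
Divide by 6: r² - 4r + 5 = 0
Roots: r = 2 ± i (complex conjugates)
General solution: y = e^(2x)(C₁cos(x) + C₂sin(x))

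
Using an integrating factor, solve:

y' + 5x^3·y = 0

Using integrating factor method:

General solution: y = Ce^(-5x^4/4)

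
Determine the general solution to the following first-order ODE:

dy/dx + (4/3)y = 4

Using integrating factor method:

General solution: y = 3 + Ce^(-4x/3)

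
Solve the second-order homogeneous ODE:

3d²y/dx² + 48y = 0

Characteristic equation: 3r² + 48 = 0
Divide by 3: r² + 16 = 0
Roots: r = ±4i (complex conjugates)
General solution: y = C₁cos(4x) + C₂sin(4x)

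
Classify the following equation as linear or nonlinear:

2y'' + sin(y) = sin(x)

Nonlinear (sin(y) is nonlinear in y)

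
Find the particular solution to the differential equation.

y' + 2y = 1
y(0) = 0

General solution: y = 1/2 + Ce^(-2x)
Applying y(0) = 0: C = 0 - 1/2 = -1/2
Particular solution: y = 1/2 - (1/2)e^(-2x)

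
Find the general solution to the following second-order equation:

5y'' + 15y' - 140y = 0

Characteristic equation: 5r² + 15r - 140 = 0
Divide by 5: r² + 3r - 28 = 0
Roots: r = 4, -7 (distinct real)
General solution: y = C₁e^(4x) + C₂e^(-7x)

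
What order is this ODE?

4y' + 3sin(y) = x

The order is 1 (highest derivative is of order 1).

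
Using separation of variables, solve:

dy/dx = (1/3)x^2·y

Separating variables and integrating:
ln|y| = x^3/9 + C

General solution: y = Ce^(x^3/9)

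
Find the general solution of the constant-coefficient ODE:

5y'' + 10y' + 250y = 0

Characteristic equation: 5r² + 10r + 250 = 0
Divide by 5: r² + 2r + 50 = 0
Roots: r = -1 ± 7i (complex conjugates)
General solution: y = e^(-x)(C₁cos(7x) + C₂sin(7x))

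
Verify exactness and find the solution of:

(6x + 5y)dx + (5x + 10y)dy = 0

Verify exactness: ∂M/∂y = ∂N/∂x ✓
Find F(x,y) such that ∂F/∂x = M, ∂F/∂y = N
Solution: 3x² + 5xy + 5y² = C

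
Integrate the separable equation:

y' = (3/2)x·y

Separating variables and integrating:
ln|y| = 3x^2/4 + C

General solution: y = Ce^(3x^2/4)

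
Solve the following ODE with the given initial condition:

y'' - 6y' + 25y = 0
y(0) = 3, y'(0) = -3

General solution: y = e^(3x)(C₁cos(4x) + C₂sin(4x))
Complex roots r = 3 ± 4i
Applying ICs: C₁ = 3, C₂ = -3
Particular solution: y = e^(3x)(3cos(4x) - 3sin(4x))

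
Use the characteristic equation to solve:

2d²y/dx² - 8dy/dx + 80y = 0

Characteristic equation: 2r² - 8r + 80 = 0
Divide by 2: r² - 4r + 40 = 0
Roots: r = 2 ± 6i (complex conjugates)
General solution: y = e^(2x)(C₁cos(6x) + C₂sin(6x))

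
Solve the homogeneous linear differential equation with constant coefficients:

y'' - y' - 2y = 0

Characteristic equation: r² - r - 2 = 0
Roots: r = 2, -1 (distinct real)
General solution: y = C₁e^(2x) + C₂e^(-x)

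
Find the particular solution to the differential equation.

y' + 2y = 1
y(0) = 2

General solution: y = 1/2 + Ce^(-2x)
Applying y(0) = 2: C = 2 - 1/2 = 3/2
Particular solution: y = 1/2 + (3/2)e^(-2x)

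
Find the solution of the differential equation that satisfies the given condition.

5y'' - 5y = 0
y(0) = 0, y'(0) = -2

General solution: y = C₁e^x + C₂e^(-x)
Applying ICs: C₁ = -1, C₂ = 1
Particular solution: y = -e^x + e^(-x)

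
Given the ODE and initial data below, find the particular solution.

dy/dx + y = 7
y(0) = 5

General solution: y = 7 + Ce^(-x)
Applying y(0) = 5: C = 5 - 7 = -2
Particular solution: y = 7 - 2e^(-x)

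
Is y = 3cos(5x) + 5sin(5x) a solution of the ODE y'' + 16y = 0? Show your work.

Verification:
y'' = -75cos(5x) - 125sin(5x)
y'' + 16y ≠ 0 (frequency mismatch: got 25 instead of 16)

No, it is not a solution.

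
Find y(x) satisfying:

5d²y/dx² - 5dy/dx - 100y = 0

Characteristic equation: 5r² - 5r - 100 = 0
Divide by 5: r² - r - 20 = 0
Roots: r = 5, -4 (distinct real)
General solution: y = C₁e^(5x) + C₂e^(-4x)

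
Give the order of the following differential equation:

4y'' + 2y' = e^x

The order is 2 (highest derivative is of order 2).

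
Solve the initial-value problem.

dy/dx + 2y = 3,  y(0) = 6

General solution: y = 3/2 + Ce^(-2x)
Applying y(0) = 6: C = 6 - 3/2 = 9/2
Particular solution: y = 3/2 + (9/2)e^(-2x)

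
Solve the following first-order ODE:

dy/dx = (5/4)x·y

Separating variables and integrating:
ln|y| = 5x^2/8 + C

General solution: y = Ce^(5x^2/8)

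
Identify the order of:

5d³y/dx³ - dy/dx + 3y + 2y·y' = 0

The order is 3 (highest derivative is of order 3).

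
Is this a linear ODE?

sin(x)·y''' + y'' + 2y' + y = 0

Yes. Linear (y and its derivatives appear to the first power only, no products of y terms)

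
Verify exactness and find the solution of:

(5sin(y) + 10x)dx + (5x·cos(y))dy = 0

Verify exactness: ∂M/∂y = ∂N/∂x ✓
Find F(x,y) such that ∂F/∂x = M, ∂F/∂y = N
Solution: 5x·sin(y) + 5x² = C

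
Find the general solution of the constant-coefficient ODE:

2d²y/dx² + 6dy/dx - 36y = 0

Characteristic equation: 2r² + 6r - 36 = 0
Divide by 2: r² + 3r - 18 = 0
Roots: r = 3, -6 (distinct real)
General solution: y = C₁e^(3x) + C₂e^(-6x)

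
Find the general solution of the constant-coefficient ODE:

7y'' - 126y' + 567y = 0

Characteristic equation: 7r² - 126r + 567 = 0
Divide by 7: r² - 18r + 81 = 0
Factored: (r - 9)² = 0
Repeated root: r = 9
General solution: y = (C₁ + C₂x)e^(9x)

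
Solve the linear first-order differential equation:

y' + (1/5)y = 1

Using integrating factor method:

General solution: y = 5 + Ce^(-x/5)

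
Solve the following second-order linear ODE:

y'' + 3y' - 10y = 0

Characteristic equation: r² + 3r - 10 = 0
Roots: r = 2, -5 (distinct real)
General solution: y = C₁e^(2x) + C₂e^(-5x)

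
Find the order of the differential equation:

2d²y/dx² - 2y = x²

The order is 2 (highest derivative is of order 2).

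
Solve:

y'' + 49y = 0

Characteristic equation: r² + 49 = 0
Roots: r = ±7i (complex conjugates)
General solution: y = C₁cos(7x) + C₂sin(7x)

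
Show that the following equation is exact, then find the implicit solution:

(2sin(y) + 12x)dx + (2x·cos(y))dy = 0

Verify exactness: ∂M/∂y = ∂N/∂x ✓
Find F(x,y) such that ∂F/∂x = M, ∂F/∂y = N
Solution: 2x·sin(y) + 6x² = C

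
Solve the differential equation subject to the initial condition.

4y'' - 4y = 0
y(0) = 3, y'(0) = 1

General solution: y = C₁e^x + C₂e^(-x)
Applying ICs: C₁ = 2, C₂ = 1
Particular solution: y = 2e^x + e^(-x)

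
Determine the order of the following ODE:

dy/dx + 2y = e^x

The order is 1 (highest derivative is of order 1).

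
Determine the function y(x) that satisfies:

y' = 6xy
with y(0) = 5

General solution: y = Ce^(3x²)
Applying IC y(0) = 5:
Particular solution: y = 5e^(3x²)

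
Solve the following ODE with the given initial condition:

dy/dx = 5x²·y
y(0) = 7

General solution: y = Ce^(5x³/3)
Applying IC y(0) = 7:
Particular solution: y = 7e^(5x³/3)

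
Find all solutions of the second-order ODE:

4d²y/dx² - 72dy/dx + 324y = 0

Characteristic equation: 4r² - 72r + 324 = 0
Divide by 4: r² - 18r + 81 = 0
Factored: (r - 9)² = 0
Repeated root: r = 9
General solution: y = (C₁ + C₂x)e^(9x)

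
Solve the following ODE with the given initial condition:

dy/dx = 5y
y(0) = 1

General solution: y = Ce^(5x)
Applying IC y(0) = 1:
Particular solution: y = e^(5x)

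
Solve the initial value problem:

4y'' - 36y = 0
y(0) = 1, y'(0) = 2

General solution: y = C₁e^(3x) + C₂e^(-3x)
Applying ICs: C₁ = 5/6, C₂ = 1/6
Particular solution: y = (5/6)e^(3x) + (1/6)e^(-3x)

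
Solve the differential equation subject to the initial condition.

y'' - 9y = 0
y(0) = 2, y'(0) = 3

General solution: y = C₁e^(3x) + C₂e^(-3x)
Applying ICs: C₁ = 3/2, C₂ = 1/2
Particular solution: y = (3/2)e^(3x) + (1/2)e^(-3x)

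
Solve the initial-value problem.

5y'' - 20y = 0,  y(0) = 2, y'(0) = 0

General solution: y = C₁e^(2x) + C₂e^(-2x)
Applying ICs: C₁ = 1, C₂ = 1
Particular solution: y = e^(2x) + e^(-2x)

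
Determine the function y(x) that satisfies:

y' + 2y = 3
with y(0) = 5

General solution: y = 3/2 + Ce^(-2x)
Applying y(0) = 5: C = 5 - 3/2 = 7/2
Particular solution: y = 3/2 + (7/2)e^(-2x)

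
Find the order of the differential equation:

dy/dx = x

The order is 1 (highest derivative is of order 1).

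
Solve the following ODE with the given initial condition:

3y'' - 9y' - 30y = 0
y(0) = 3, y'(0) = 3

General solution: y = C₁e^(5x) + C₂e^(-2x)
Applying ICs: C₁ = 9/7, C₂ = 12/7
Particular solution: y = (9/7)e^(5x) + (12/7)e^(-2x)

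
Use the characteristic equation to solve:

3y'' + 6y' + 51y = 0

Characteristic equation: 3r² + 6r + 51 = 0
Divide by 3: r² + 2r + 17 = 0
Roots: r = -1 ± 4i (complex conjugates)
General solution: y = e^(-x)(C₁cos(4x) + C₂sin(4x))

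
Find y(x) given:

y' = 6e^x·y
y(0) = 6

General solution: y = Ce^(6e^x)
Applying IC y(0) = 6:
Particular solution: y = 6e^(6(e^x - 1))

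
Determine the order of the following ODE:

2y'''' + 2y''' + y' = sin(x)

The order is 4 (highest derivative is of order 4).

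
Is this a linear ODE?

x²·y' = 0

Yes. Linear (y and its derivatives appear to the first power only, no products of y terms)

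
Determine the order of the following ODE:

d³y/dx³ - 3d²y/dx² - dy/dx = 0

The order is 3 (highest derivative is of order 3).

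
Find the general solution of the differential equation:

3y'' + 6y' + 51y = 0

Characteristic equation: 3r² + 6r + 51 = 0
Divide by 3: r² + 2r + 17 = 0
Roots: r = -1 ± 4i (complex conjugates)
General solution: y = e^(-x)(C₁cos(4x) + C₂sin(4x))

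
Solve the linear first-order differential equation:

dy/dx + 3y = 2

Using integrating factor method:

General solution: y = 2/3 + Ce^(-3x)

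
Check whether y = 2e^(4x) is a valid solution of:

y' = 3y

Verification:
y = 2e^(4x)
y' = 8e^(4x)
But 3y = 6e^(4x)
y' ≠ 3y — the derivative does not match

No, it is not a solution.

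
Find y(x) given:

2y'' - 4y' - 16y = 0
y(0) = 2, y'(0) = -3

General solution: y = C₁e^(4x) + C₂e^(-2x)
Applying ICs: C₁ = 1/6, C₂ = 11/6
Particular solution: y = (1/6)e^(4x) + (11/6)e^(-2x)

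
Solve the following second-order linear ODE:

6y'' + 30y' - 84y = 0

Characteristic equation: 6r² + 30r - 84 = 0
Divide by 6: r² + 5r - 14 = 0
Roots: r = 2, -7 (distinct real)
General solution: y = C₁e^(2x) + C₂e^(-7x)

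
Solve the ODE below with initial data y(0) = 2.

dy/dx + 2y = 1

General solution: y = 1/2 + Ce^(-2x)
Applying y(0) = 2: C = 2 - 1/2 = 3/2
Particular solution: y = 1/2 + (3/2)e^(-2x)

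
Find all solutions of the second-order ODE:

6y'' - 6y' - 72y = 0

Characteristic equation: 6r² - 6r - 72 = 0
Divide by 6: r² - r - 12 = 0
Roots: r = 4, -3 (distinct real)
General solution: y = C₁e^(4x) + C₂e^(-3x)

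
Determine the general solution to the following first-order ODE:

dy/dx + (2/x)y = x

Using integrating factor method:

General solution: y = (1/4)x^2 + Cx^(-2)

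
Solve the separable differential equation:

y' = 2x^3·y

Separating variables and integrating:
ln|y| = x^4/2 + C

General solution: y = Ce^(x^4/2)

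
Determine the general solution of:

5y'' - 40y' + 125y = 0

Characteristic equation: 5r² - 40r + 125 = 0
Divide by 5: r² - 8r + 25 = 0
Roots: r = 4 ± 3i (complex conjugates)
General solution: y = e^(4x)(C₁cos(3x) + C₂sin(3x))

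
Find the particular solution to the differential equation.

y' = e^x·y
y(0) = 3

General solution: y = Ce^(e^x)
Applying IC y(0) = 3:
Particular solution: y = 3e^(e^x - 1)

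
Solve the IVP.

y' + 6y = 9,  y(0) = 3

General solution: y = 3/2 + Ce^(-6x)
Applying y(0) = 3: C = 3 - 3/2 = 3/2
Particular solution: y = 3/2 + (3/2)e^(-6x)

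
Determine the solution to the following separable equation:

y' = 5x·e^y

Separating variables and integrating:
-e^(-y) = 5x²/2 + C

General solution: y = -ln(C - 5x²/2)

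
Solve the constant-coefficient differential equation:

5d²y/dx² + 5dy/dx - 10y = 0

Characteristic equation: 5r² + 5r - 10 = 0
Divide by 5: r² + r - 2 = 0
Roots: r = 1, -2 (distinct real)
General solution: y = C₁e^x + C₂e^(-2x)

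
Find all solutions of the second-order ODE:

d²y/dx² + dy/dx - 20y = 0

Characteristic equation: r² + r - 20 = 0
Roots: r = 4, -5 (distinct real)
General solution: y = C₁e^(4x) + C₂e^(-5x)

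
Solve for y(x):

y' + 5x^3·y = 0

Using integrating factor method:

General solution: y = Ce^(-5x^4/4)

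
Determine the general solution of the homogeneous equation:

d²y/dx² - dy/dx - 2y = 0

Characteristic equation: r² - r - 2 = 0
Roots: r = 2, -1 (distinct real)
General solution: y = C₁e^(2x) + C₂e^(-x)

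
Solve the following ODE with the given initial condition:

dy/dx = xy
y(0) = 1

General solution: y = Ce^(x²/2)
Applying IC y(0) = 1:
Particular solution: y = e^(x²/2)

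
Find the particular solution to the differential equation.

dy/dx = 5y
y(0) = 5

General solution: y = Ce^(5x)
Applying IC y(0) = 5:
Particular solution: y = 5e^(5x)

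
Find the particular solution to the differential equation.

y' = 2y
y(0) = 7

General solution: y = Ce^(2x)
Applying IC y(0) = 7:
Particular solution: y = 7e^(2x)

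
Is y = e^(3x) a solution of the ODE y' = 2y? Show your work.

Verification:
y = e^(3x)
y' = 3e^(3x)
But 2y = 2e^(3x)
y' ≠ 2y — the derivative does not match

No, it is not a solution.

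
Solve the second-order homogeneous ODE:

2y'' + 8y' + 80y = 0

Characteristic equation: 2r² + 8r + 80 = 0
Divide by 2: r² + 4r + 40 = 0
Roots: r = -2 ± 6i (complex conjugates)
General solution: y = e^(-2x)(C₁cos(6x) + C₂sin(6x))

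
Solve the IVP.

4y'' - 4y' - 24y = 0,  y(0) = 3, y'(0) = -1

General solution: y = C₁e^(3x) + C₂e^(-2x)
Applying ICs: C₁ = 1, C₂ = 2
Particular solution: y = e^(3x) + 2e^(-2x)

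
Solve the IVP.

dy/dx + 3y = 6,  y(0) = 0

General solution: y = 2 + Ce^(-3x)
Applying y(0) = 0: C = 0 - 2 = -2
Particular solution: y = 2 - 2e^(-3x)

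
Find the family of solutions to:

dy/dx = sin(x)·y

Separating variables and integrating:
ln|y| = -cos(x) + C

General solution: y = Ce^(-cos(x))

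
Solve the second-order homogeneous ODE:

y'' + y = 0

Characteristic equation: r² + 1 = 0
Roots: r = ±i (complex conjugates)
General solution: y = C₁cos(x) + C₂sin(x)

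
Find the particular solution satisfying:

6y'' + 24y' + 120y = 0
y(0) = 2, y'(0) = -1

General solution: y = e^(-2x)(C₁cos(4x) + C₂sin(4x))
Complex roots r = -2 ± 4i
Applying ICs: C₁ = 2, C₂ = 3/4
Particular solution: y = e^(-2x)(2cos(4x) + (3/4)sin(4x))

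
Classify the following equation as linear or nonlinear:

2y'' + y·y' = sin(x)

Nonlinear (product y·y')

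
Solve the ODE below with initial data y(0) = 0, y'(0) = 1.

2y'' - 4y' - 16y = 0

General solution: y = C₁e^(4x) + C₂e^(-2x)
Applying ICs: C₁ = 1/6, C₂ = -1/6
Particular solution: y = (1/6)e^(4x) - (1/6)e^(-2x)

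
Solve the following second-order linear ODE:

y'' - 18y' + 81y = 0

Characteristic equation: r² - 18r + 81 = 0
Factored: (r - 9)² = 0
Repeated root: r = 9
General solution: y = (C₁ + C₂x)e^(9x)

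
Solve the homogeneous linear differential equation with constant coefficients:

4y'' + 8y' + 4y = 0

Characteristic equation: 4r² + 8r + 4 = 0
Divide by 4: r² + 2r + 1 = 0
Factored: (r + 1)² = 0
Repeated root: r = -1
General solution: y = (C₁ + C₂x)e^(-x)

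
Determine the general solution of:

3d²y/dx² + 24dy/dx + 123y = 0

Characteristic equation: 3r² + 24r + 123 = 0
Divide by 3: r² + 8r + 41 = 0
Roots: r = -4 ± 5i (complex conjugates)
General solution: y = e^(-4x)(C₁cos(5x) + C₂sin(5x))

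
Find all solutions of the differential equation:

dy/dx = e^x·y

Separating variables and integrating:
ln|y| = e^x + C

General solution: y = Ce^(e^x)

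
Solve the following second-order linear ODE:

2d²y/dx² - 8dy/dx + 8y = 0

Characteristic equation: 2r² - 8r + 8 = 0
Divide by 2: r² - 4r + 4 = 0
Factored: (r - 2)² = 0
Repeated root: r = 2
General solution: y = (C₁ + C₂x)e^(2x)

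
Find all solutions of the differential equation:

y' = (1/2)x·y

Separating variables and integrating:
ln|y| = x^2/4 + C

General solution: y = Ce^(x^2/4)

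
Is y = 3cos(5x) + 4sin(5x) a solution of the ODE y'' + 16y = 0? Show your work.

Verification:
y'' = -75cos(5x) - 100sin(5x)
y'' + 16y ≠ 0 (frequency mismatch: got 25 instead of 16)

No, it is not a solution.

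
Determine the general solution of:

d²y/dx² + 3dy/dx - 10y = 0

Characteristic equation: r² + 3r - 10 = 0
Roots: r = 2, -5 (distinct real)
General solution: y = C₁e^(2x) + C₂e^(-5x)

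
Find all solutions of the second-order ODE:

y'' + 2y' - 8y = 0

Characteristic equation: r² + 2r - 8 = 0
Roots: r = 2, -4 (distinct real)
General solution: y = C₁e^(2x) + C₂e^(-4x)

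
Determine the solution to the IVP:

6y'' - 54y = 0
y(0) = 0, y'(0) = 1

General solution: y = C₁e^(3x) + C₂e^(-3x)
Applying ICs: C₁ = 1/6, C₂ = -1/6
Particular solution: y = (1/6)e^(3x) - (1/6)e^(-3x)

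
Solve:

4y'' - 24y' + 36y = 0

Characteristic equation: 4r² - 24r + 36 = 0
Divide by 4: r² - 6r + 9 = 0
Factored: (r - 3)² = 0
Repeated root: r = 3
General solution: y = (C₁ + C₂x)e^(3x)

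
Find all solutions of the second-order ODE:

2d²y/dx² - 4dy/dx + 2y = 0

Characteristic equation: 2r² - 4r + 2 = 0
Divide by 2: r² - 2r + 1 = 0
Factored: (r - 1)² = 0
Repeated root: r = 1
General solution: y = (C₁ + C₂x)e^x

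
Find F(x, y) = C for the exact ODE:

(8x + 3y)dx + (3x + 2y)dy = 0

Verify exactness: ∂M/∂y = ∂N/∂x ✓
Find F(x,y) such that ∂F/∂x = M, ∂F/∂y = N
Solution: 4x² + 3xy + y² = C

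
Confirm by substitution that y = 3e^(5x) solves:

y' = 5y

Verification:
y = 3e^(5x)
y' = 15e^(5x)
5y = 15e^(5x)
y' = 5y ✓

Yes, it is a solution.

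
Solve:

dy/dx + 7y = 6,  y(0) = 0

General solution: y = 6/7 + Ce^(-7x)
Applying y(0) = 0: C = 0 - 6/7 = -6/7
Particular solution: y = 6/7 - (6/7)e^(-7x)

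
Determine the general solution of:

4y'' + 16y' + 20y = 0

Characteristic equation: 4r² + 16r + 20 = 0
Divide by 4: r² + 4r + 5 = 0
Roots: r = -2 ± i (complex conjugates)
General solution: y = e^(-2x)(C₁cos(x) + C₂sin(x))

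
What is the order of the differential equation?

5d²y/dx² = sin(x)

The order is 2 (highest derivative is of order 2).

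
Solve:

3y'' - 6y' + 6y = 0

Characteristic equation: 3r² - 6r + 6 = 0
Divide by 3: r² - 2r + 2 = 0
Roots: r = 1 ± i (complex conjugates)
General solution: y = e^x(C₁cos(x) + C₂sin(x))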